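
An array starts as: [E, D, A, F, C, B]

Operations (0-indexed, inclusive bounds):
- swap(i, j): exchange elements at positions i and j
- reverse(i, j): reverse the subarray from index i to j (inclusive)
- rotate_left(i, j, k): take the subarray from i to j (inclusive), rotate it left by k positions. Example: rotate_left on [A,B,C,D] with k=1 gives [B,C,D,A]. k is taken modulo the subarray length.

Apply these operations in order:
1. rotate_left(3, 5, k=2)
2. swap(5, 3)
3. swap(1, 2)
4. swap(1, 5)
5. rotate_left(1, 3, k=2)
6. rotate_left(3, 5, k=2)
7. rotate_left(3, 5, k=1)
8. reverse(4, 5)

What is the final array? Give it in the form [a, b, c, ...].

After 1 (rotate_left(3, 5, k=2)): [E, D, A, B, F, C]
After 2 (swap(5, 3)): [E, D, A, C, F, B]
After 3 (swap(1, 2)): [E, A, D, C, F, B]
After 4 (swap(1, 5)): [E, B, D, C, F, A]
After 5 (rotate_left(1, 3, k=2)): [E, C, B, D, F, A]
After 6 (rotate_left(3, 5, k=2)): [E, C, B, A, D, F]
After 7 (rotate_left(3, 5, k=1)): [E, C, B, D, F, A]
After 8 (reverse(4, 5)): [E, C, B, D, A, F]

Answer: [E, C, B, D, A, F]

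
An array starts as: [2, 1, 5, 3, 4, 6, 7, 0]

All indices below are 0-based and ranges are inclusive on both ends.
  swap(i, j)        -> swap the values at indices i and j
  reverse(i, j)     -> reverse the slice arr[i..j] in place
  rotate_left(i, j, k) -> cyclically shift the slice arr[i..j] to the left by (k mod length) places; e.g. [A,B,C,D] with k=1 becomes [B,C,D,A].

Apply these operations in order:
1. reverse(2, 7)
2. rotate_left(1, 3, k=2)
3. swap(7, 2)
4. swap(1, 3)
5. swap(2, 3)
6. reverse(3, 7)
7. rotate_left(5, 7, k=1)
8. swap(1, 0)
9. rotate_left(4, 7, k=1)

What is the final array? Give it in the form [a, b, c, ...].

After 1 (reverse(2, 7)): [2, 1, 0, 7, 6, 4, 3, 5]
After 2 (rotate_left(1, 3, k=2)): [2, 7, 1, 0, 6, 4, 3, 5]
After 3 (swap(7, 2)): [2, 7, 5, 0, 6, 4, 3, 1]
After 4 (swap(1, 3)): [2, 0, 5, 7, 6, 4, 3, 1]
After 5 (swap(2, 3)): [2, 0, 7, 5, 6, 4, 3, 1]
After 6 (reverse(3, 7)): [2, 0, 7, 1, 3, 4, 6, 5]
After 7 (rotate_left(5, 7, k=1)): [2, 0, 7, 1, 3, 6, 5, 4]
After 8 (swap(1, 0)): [0, 2, 7, 1, 3, 6, 5, 4]
After 9 (rotate_left(4, 7, k=1)): [0, 2, 7, 1, 6, 5, 4, 3]

Answer: [0, 2, 7, 1, 6, 5, 4, 3]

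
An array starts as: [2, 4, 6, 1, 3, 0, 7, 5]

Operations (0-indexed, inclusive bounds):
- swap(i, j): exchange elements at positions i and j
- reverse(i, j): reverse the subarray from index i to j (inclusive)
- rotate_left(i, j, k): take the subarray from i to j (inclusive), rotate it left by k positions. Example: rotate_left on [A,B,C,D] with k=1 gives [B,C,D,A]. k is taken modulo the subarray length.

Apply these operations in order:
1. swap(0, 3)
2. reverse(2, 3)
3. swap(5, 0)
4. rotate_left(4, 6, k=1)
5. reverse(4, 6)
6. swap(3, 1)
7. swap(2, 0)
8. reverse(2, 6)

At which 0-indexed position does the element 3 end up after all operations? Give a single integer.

Answer: 4

Derivation:
After 1 (swap(0, 3)): [1, 4, 6, 2, 3, 0, 7, 5]
After 2 (reverse(2, 3)): [1, 4, 2, 6, 3, 0, 7, 5]
After 3 (swap(5, 0)): [0, 4, 2, 6, 3, 1, 7, 5]
After 4 (rotate_left(4, 6, k=1)): [0, 4, 2, 6, 1, 7, 3, 5]
After 5 (reverse(4, 6)): [0, 4, 2, 6, 3, 7, 1, 5]
After 6 (swap(3, 1)): [0, 6, 2, 4, 3, 7, 1, 5]
After 7 (swap(2, 0)): [2, 6, 0, 4, 3, 7, 1, 5]
After 8 (reverse(2, 6)): [2, 6, 1, 7, 3, 4, 0, 5]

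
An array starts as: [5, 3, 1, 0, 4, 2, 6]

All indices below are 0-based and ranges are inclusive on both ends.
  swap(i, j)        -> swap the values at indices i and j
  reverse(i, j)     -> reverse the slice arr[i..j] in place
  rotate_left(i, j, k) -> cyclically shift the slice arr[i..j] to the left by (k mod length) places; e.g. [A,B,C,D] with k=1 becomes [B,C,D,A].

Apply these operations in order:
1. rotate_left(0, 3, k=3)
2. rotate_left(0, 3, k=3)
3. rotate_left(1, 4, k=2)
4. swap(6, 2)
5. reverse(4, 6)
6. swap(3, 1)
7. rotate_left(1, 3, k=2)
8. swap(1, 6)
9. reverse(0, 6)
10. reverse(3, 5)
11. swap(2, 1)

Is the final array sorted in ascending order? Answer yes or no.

After 1 (rotate_left(0, 3, k=3)): [0, 5, 3, 1, 4, 2, 6]
After 2 (rotate_left(0, 3, k=3)): [1, 0, 5, 3, 4, 2, 6]
After 3 (rotate_left(1, 4, k=2)): [1, 3, 4, 0, 5, 2, 6]
After 4 (swap(6, 2)): [1, 3, 6, 0, 5, 2, 4]
After 5 (reverse(4, 6)): [1, 3, 6, 0, 4, 2, 5]
After 6 (swap(3, 1)): [1, 0, 6, 3, 4, 2, 5]
After 7 (rotate_left(1, 3, k=2)): [1, 3, 0, 6, 4, 2, 5]
After 8 (swap(1, 6)): [1, 5, 0, 6, 4, 2, 3]
After 9 (reverse(0, 6)): [3, 2, 4, 6, 0, 5, 1]
After 10 (reverse(3, 5)): [3, 2, 4, 5, 0, 6, 1]
After 11 (swap(2, 1)): [3, 4, 2, 5, 0, 6, 1]

Answer: no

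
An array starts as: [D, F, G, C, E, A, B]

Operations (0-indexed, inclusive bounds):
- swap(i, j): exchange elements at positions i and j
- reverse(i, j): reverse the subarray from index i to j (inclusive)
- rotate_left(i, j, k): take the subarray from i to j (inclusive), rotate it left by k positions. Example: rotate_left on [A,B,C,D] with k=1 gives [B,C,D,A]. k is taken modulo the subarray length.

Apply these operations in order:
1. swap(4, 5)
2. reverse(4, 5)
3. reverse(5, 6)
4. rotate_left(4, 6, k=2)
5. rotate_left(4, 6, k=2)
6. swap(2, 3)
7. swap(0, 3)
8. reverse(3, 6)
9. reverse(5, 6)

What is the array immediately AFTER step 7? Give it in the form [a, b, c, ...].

After 1 (swap(4, 5)): [D, F, G, C, A, E, B]
After 2 (reverse(4, 5)): [D, F, G, C, E, A, B]
After 3 (reverse(5, 6)): [D, F, G, C, E, B, A]
After 4 (rotate_left(4, 6, k=2)): [D, F, G, C, A, E, B]
After 5 (rotate_left(4, 6, k=2)): [D, F, G, C, B, A, E]
After 6 (swap(2, 3)): [D, F, C, G, B, A, E]
After 7 (swap(0, 3)): [G, F, C, D, B, A, E]

Answer: [G, F, C, D, B, A, E]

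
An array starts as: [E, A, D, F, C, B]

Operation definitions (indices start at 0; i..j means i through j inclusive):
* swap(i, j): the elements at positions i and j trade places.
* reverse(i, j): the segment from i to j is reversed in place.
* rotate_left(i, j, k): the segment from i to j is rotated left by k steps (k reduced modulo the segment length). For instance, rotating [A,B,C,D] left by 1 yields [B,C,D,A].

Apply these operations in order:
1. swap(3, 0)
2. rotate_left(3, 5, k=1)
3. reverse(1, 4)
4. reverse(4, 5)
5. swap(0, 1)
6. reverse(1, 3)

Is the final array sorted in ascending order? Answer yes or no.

After 1 (swap(3, 0)): [F, A, D, E, C, B]
After 2 (rotate_left(3, 5, k=1)): [F, A, D, C, B, E]
After 3 (reverse(1, 4)): [F, B, C, D, A, E]
After 4 (reverse(4, 5)): [F, B, C, D, E, A]
After 5 (swap(0, 1)): [B, F, C, D, E, A]
After 6 (reverse(1, 3)): [B, D, C, F, E, A]

Answer: no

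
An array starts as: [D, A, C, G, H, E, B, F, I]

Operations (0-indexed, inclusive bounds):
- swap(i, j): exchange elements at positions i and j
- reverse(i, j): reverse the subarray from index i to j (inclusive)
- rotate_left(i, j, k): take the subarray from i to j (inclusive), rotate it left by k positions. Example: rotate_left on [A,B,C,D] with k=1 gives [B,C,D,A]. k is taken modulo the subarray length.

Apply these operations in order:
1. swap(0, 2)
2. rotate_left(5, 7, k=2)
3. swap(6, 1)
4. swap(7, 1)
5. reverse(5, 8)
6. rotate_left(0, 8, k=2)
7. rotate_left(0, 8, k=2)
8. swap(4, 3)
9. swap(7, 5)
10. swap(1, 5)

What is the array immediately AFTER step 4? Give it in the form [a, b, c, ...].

After 1 (swap(0, 2)): [C, A, D, G, H, E, B, F, I]
After 2 (rotate_left(5, 7, k=2)): [C, A, D, G, H, F, E, B, I]
After 3 (swap(6, 1)): [C, E, D, G, H, F, A, B, I]
After 4 (swap(7, 1)): [C, B, D, G, H, F, A, E, I]

Answer: [C, B, D, G, H, F, A, E, I]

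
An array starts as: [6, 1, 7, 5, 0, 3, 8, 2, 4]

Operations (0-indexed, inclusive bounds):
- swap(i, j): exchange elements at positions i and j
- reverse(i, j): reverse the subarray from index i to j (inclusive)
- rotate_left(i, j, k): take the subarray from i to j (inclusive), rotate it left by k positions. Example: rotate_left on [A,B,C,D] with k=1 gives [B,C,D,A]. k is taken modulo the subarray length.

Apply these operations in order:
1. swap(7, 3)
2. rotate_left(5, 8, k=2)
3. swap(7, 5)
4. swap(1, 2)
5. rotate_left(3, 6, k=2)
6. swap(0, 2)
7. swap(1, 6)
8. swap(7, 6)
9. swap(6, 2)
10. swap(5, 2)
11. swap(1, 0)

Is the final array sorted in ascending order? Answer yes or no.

Answer: yes

Derivation:
After 1 (swap(7, 3)): [6, 1, 7, 2, 0, 3, 8, 5, 4]
After 2 (rotate_left(5, 8, k=2)): [6, 1, 7, 2, 0, 5, 4, 3, 8]
After 3 (swap(7, 5)): [6, 1, 7, 2, 0, 3, 4, 5, 8]
After 4 (swap(1, 2)): [6, 7, 1, 2, 0, 3, 4, 5, 8]
After 5 (rotate_left(3, 6, k=2)): [6, 7, 1, 3, 4, 2, 0, 5, 8]
After 6 (swap(0, 2)): [1, 7, 6, 3, 4, 2, 0, 5, 8]
After 7 (swap(1, 6)): [1, 0, 6, 3, 4, 2, 7, 5, 8]
After 8 (swap(7, 6)): [1, 0, 6, 3, 4, 2, 5, 7, 8]
After 9 (swap(6, 2)): [1, 0, 5, 3, 4, 2, 6, 7, 8]
After 10 (swap(5, 2)): [1, 0, 2, 3, 4, 5, 6, 7, 8]
After 11 (swap(1, 0)): [0, 1, 2, 3, 4, 5, 6, 7, 8]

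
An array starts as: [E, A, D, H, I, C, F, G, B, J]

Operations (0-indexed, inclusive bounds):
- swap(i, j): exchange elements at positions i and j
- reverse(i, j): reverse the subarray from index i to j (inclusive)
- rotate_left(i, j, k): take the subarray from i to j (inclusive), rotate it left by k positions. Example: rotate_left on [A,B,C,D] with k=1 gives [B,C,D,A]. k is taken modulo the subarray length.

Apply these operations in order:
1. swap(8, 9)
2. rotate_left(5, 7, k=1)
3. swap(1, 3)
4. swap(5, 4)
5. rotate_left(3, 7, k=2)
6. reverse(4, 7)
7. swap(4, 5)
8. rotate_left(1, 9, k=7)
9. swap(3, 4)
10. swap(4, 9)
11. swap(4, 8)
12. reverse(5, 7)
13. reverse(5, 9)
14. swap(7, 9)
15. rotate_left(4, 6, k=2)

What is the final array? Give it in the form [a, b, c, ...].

Answer: [E, J, B, D, G, C, H, F, A, I]

Derivation:
After 1 (swap(8, 9)): [E, A, D, H, I, C, F, G, J, B]
After 2 (rotate_left(5, 7, k=1)): [E, A, D, H, I, F, G, C, J, B]
After 3 (swap(1, 3)): [E, H, D, A, I, F, G, C, J, B]
After 4 (swap(5, 4)): [E, H, D, A, F, I, G, C, J, B]
After 5 (rotate_left(3, 7, k=2)): [E, H, D, I, G, C, A, F, J, B]
After 6 (reverse(4, 7)): [E, H, D, I, F, A, C, G, J, B]
After 7 (swap(4, 5)): [E, H, D, I, A, F, C, G, J, B]
After 8 (rotate_left(1, 9, k=7)): [E, J, B, H, D, I, A, F, C, G]
After 9 (swap(3, 4)): [E, J, B, D, H, I, A, F, C, G]
After 10 (swap(4, 9)): [E, J, B, D, G, I, A, F, C, H]
After 11 (swap(4, 8)): [E, J, B, D, C, I, A, F, G, H]
After 12 (reverse(5, 7)): [E, J, B, D, C, F, A, I, G, H]
After 13 (reverse(5, 9)): [E, J, B, D, C, H, G, I, A, F]
After 14 (swap(7, 9)): [E, J, B, D, C, H, G, F, A, I]
After 15 (rotate_left(4, 6, k=2)): [E, J, B, D, G, C, H, F, A, I]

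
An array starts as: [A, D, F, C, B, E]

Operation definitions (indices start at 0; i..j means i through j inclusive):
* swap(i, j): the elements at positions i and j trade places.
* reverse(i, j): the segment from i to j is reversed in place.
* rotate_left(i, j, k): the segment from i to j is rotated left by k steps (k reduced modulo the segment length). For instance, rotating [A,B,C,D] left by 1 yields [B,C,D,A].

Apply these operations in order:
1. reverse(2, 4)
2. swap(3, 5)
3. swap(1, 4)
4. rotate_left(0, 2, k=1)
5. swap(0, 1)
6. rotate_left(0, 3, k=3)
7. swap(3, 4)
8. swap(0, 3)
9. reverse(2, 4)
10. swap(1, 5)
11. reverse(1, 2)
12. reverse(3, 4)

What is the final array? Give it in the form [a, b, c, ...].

Answer: [D, A, C, F, E, B]

Derivation:
After 1 (reverse(2, 4)): [A, D, B, C, F, E]
After 2 (swap(3, 5)): [A, D, B, E, F, C]
After 3 (swap(1, 4)): [A, F, B, E, D, C]
After 4 (rotate_left(0, 2, k=1)): [F, B, A, E, D, C]
After 5 (swap(0, 1)): [B, F, A, E, D, C]
After 6 (rotate_left(0, 3, k=3)): [E, B, F, A, D, C]
After 7 (swap(3, 4)): [E, B, F, D, A, C]
After 8 (swap(0, 3)): [D, B, F, E, A, C]
After 9 (reverse(2, 4)): [D, B, A, E, F, C]
After 10 (swap(1, 5)): [D, C, A, E, F, B]
After 11 (reverse(1, 2)): [D, A, C, E, F, B]
After 12 (reverse(3, 4)): [D, A, C, F, E, B]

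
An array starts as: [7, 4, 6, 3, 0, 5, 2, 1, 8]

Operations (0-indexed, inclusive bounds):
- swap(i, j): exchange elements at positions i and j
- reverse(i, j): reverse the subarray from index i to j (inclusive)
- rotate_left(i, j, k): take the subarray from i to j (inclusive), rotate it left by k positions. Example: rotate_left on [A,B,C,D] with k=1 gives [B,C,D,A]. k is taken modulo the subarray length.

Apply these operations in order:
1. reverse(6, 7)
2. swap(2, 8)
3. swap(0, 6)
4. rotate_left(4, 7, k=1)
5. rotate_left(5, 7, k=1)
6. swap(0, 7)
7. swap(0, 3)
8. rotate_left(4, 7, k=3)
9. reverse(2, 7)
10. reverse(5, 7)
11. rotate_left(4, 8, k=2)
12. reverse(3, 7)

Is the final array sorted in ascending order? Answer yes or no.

Answer: no

Derivation:
After 1 (reverse(6, 7)): [7, 4, 6, 3, 0, 5, 1, 2, 8]
After 2 (swap(2, 8)): [7, 4, 8, 3, 0, 5, 1, 2, 6]
After 3 (swap(0, 6)): [1, 4, 8, 3, 0, 5, 7, 2, 6]
After 4 (rotate_left(4, 7, k=1)): [1, 4, 8, 3, 5, 7, 2, 0, 6]
After 5 (rotate_left(5, 7, k=1)): [1, 4, 8, 3, 5, 2, 0, 7, 6]
After 6 (swap(0, 7)): [7, 4, 8, 3, 5, 2, 0, 1, 6]
After 7 (swap(0, 3)): [3, 4, 8, 7, 5, 2, 0, 1, 6]
After 8 (rotate_left(4, 7, k=3)): [3, 4, 8, 7, 1, 5, 2, 0, 6]
After 9 (reverse(2, 7)): [3, 4, 0, 2, 5, 1, 7, 8, 6]
After 10 (reverse(5, 7)): [3, 4, 0, 2, 5, 8, 7, 1, 6]
After 11 (rotate_left(4, 8, k=2)): [3, 4, 0, 2, 7, 1, 6, 5, 8]
After 12 (reverse(3, 7)): [3, 4, 0, 5, 6, 1, 7, 2, 8]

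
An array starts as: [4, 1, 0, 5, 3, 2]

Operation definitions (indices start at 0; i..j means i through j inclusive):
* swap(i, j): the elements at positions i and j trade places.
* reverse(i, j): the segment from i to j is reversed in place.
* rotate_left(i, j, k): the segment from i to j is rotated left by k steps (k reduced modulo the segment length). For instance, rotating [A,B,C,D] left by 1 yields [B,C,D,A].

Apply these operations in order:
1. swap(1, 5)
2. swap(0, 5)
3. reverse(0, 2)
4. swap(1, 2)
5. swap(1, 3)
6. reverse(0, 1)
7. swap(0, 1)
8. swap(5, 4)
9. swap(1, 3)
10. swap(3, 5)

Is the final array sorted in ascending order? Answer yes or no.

Answer: yes

Derivation:
After 1 (swap(1, 5)): [4, 2, 0, 5, 3, 1]
After 2 (swap(0, 5)): [1, 2, 0, 5, 3, 4]
After 3 (reverse(0, 2)): [0, 2, 1, 5, 3, 4]
After 4 (swap(1, 2)): [0, 1, 2, 5, 3, 4]
After 5 (swap(1, 3)): [0, 5, 2, 1, 3, 4]
After 6 (reverse(0, 1)): [5, 0, 2, 1, 3, 4]
After 7 (swap(0, 1)): [0, 5, 2, 1, 3, 4]
After 8 (swap(5, 4)): [0, 5, 2, 1, 4, 3]
After 9 (swap(1, 3)): [0, 1, 2, 5, 4, 3]
After 10 (swap(3, 5)): [0, 1, 2, 3, 4, 5]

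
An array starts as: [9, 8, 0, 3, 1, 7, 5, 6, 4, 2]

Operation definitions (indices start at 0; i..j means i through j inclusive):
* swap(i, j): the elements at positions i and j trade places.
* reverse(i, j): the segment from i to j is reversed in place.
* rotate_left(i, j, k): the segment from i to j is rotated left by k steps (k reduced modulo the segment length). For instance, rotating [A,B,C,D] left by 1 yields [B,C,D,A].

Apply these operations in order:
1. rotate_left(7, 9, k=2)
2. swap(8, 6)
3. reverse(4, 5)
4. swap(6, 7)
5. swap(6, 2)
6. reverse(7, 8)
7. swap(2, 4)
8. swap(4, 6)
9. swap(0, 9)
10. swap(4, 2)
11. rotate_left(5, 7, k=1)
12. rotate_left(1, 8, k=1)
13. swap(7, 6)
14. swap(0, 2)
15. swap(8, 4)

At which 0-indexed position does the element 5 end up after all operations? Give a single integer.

After 1 (rotate_left(7, 9, k=2)): [9, 8, 0, 3, 1, 7, 5, 2, 6, 4]
After 2 (swap(8, 6)): [9, 8, 0, 3, 1, 7, 6, 2, 5, 4]
After 3 (reverse(4, 5)): [9, 8, 0, 3, 7, 1, 6, 2, 5, 4]
After 4 (swap(6, 7)): [9, 8, 0, 3, 7, 1, 2, 6, 5, 4]
After 5 (swap(6, 2)): [9, 8, 2, 3, 7, 1, 0, 6, 5, 4]
After 6 (reverse(7, 8)): [9, 8, 2, 3, 7, 1, 0, 5, 6, 4]
After 7 (swap(2, 4)): [9, 8, 7, 3, 2, 1, 0, 5, 6, 4]
After 8 (swap(4, 6)): [9, 8, 7, 3, 0, 1, 2, 5, 6, 4]
After 9 (swap(0, 9)): [4, 8, 7, 3, 0, 1, 2, 5, 6, 9]
After 10 (swap(4, 2)): [4, 8, 0, 3, 7, 1, 2, 5, 6, 9]
After 11 (rotate_left(5, 7, k=1)): [4, 8, 0, 3, 7, 2, 5, 1, 6, 9]
After 12 (rotate_left(1, 8, k=1)): [4, 0, 3, 7, 2, 5, 1, 6, 8, 9]
After 13 (swap(7, 6)): [4, 0, 3, 7, 2, 5, 6, 1, 8, 9]
After 14 (swap(0, 2)): [3, 0, 4, 7, 2, 5, 6, 1, 8, 9]
After 15 (swap(8, 4)): [3, 0, 4, 7, 8, 5, 6, 1, 2, 9]

Answer: 5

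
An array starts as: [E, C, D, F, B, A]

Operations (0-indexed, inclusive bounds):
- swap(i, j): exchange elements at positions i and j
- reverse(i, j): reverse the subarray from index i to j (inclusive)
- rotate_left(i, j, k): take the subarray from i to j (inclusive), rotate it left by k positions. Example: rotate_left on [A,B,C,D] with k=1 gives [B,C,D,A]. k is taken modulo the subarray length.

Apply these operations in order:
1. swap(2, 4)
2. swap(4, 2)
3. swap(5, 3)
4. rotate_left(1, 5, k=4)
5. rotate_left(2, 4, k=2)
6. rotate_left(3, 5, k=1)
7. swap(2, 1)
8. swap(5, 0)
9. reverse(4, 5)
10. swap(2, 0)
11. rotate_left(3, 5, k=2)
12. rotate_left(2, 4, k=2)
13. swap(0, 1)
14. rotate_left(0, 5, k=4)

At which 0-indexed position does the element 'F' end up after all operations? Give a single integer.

After 1 (swap(2, 4)): [E, C, B, F, D, A]
After 2 (swap(4, 2)): [E, C, D, F, B, A]
After 3 (swap(5, 3)): [E, C, D, A, B, F]
After 4 (rotate_left(1, 5, k=4)): [E, F, C, D, A, B]
After 5 (rotate_left(2, 4, k=2)): [E, F, A, C, D, B]
After 6 (rotate_left(3, 5, k=1)): [E, F, A, D, B, C]
After 7 (swap(2, 1)): [E, A, F, D, B, C]
After 8 (swap(5, 0)): [C, A, F, D, B, E]
After 9 (reverse(4, 5)): [C, A, F, D, E, B]
After 10 (swap(2, 0)): [F, A, C, D, E, B]
After 11 (rotate_left(3, 5, k=2)): [F, A, C, B, D, E]
After 12 (rotate_left(2, 4, k=2)): [F, A, D, C, B, E]
After 13 (swap(0, 1)): [A, F, D, C, B, E]
After 14 (rotate_left(0, 5, k=4)): [B, E, A, F, D, C]

Answer: 3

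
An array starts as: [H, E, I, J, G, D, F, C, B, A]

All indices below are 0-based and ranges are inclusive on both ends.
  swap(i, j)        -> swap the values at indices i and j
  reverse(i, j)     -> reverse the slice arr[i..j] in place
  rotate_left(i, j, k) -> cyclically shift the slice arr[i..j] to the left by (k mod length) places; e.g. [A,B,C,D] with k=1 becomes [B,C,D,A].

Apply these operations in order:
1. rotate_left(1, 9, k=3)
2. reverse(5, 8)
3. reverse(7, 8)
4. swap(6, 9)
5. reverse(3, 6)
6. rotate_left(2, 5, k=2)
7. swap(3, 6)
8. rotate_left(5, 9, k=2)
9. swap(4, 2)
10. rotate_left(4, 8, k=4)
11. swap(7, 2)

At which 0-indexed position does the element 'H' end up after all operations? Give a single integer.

Answer: 0

Derivation:
After 1 (rotate_left(1, 9, k=3)): [H, G, D, F, C, B, A, E, I, J]
After 2 (reverse(5, 8)): [H, G, D, F, C, I, E, A, B, J]
After 3 (reverse(7, 8)): [H, G, D, F, C, I, E, B, A, J]
After 4 (swap(6, 9)): [H, G, D, F, C, I, J, B, A, E]
After 5 (reverse(3, 6)): [H, G, D, J, I, C, F, B, A, E]
After 6 (rotate_left(2, 5, k=2)): [H, G, I, C, D, J, F, B, A, E]
After 7 (swap(3, 6)): [H, G, I, F, D, J, C, B, A, E]
After 8 (rotate_left(5, 9, k=2)): [H, G, I, F, D, B, A, E, J, C]
After 9 (swap(4, 2)): [H, G, D, F, I, B, A, E, J, C]
After 10 (rotate_left(4, 8, k=4)): [H, G, D, F, J, I, B, A, E, C]
After 11 (swap(7, 2)): [H, G, A, F, J, I, B, D, E, C]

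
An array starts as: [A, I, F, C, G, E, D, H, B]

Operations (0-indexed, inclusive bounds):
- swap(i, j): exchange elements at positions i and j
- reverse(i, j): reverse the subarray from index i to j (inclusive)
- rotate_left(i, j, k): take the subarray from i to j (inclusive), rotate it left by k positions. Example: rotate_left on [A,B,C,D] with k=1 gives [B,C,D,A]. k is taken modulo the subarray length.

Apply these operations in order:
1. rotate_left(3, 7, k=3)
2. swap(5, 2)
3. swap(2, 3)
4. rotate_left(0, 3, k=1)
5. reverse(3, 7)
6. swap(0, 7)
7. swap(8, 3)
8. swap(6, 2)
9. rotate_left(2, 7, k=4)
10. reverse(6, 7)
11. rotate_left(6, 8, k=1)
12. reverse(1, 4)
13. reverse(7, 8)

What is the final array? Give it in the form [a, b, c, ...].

Answer: [A, H, I, C, D, B, G, F, E]

Derivation:
After 1 (rotate_left(3, 7, k=3)): [A, I, F, D, H, C, G, E, B]
After 2 (swap(5, 2)): [A, I, C, D, H, F, G, E, B]
After 3 (swap(2, 3)): [A, I, D, C, H, F, G, E, B]
After 4 (rotate_left(0, 3, k=1)): [I, D, C, A, H, F, G, E, B]
After 5 (reverse(3, 7)): [I, D, C, E, G, F, H, A, B]
After 6 (swap(0, 7)): [A, D, C, E, G, F, H, I, B]
After 7 (swap(8, 3)): [A, D, C, B, G, F, H, I, E]
After 8 (swap(6, 2)): [A, D, H, B, G, F, C, I, E]
After 9 (rotate_left(2, 7, k=4)): [A, D, C, I, H, B, G, F, E]
After 10 (reverse(6, 7)): [A, D, C, I, H, B, F, G, E]
After 11 (rotate_left(6, 8, k=1)): [A, D, C, I, H, B, G, E, F]
After 12 (reverse(1, 4)): [A, H, I, C, D, B, G, E, F]
After 13 (reverse(7, 8)): [A, H, I, C, D, B, G, F, E]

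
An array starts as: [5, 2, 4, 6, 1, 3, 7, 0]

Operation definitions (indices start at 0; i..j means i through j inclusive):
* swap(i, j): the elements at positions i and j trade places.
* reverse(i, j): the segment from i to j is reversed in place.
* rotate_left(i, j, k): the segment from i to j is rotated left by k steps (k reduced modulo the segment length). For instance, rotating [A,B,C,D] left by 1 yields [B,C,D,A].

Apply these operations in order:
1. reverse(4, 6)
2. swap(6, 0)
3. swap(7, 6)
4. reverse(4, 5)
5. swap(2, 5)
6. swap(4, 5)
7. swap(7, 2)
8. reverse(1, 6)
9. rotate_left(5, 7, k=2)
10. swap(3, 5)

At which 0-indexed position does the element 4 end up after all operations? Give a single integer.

After 1 (reverse(4, 6)): [5, 2, 4, 6, 7, 3, 1, 0]
After 2 (swap(6, 0)): [1, 2, 4, 6, 7, 3, 5, 0]
After 3 (swap(7, 6)): [1, 2, 4, 6, 7, 3, 0, 5]
After 4 (reverse(4, 5)): [1, 2, 4, 6, 3, 7, 0, 5]
After 5 (swap(2, 5)): [1, 2, 7, 6, 3, 4, 0, 5]
After 6 (swap(4, 5)): [1, 2, 7, 6, 4, 3, 0, 5]
After 7 (swap(7, 2)): [1, 2, 5, 6, 4, 3, 0, 7]
After 8 (reverse(1, 6)): [1, 0, 3, 4, 6, 5, 2, 7]
After 9 (rotate_left(5, 7, k=2)): [1, 0, 3, 4, 6, 7, 5, 2]
After 10 (swap(3, 5)): [1, 0, 3, 7, 6, 4, 5, 2]

Answer: 5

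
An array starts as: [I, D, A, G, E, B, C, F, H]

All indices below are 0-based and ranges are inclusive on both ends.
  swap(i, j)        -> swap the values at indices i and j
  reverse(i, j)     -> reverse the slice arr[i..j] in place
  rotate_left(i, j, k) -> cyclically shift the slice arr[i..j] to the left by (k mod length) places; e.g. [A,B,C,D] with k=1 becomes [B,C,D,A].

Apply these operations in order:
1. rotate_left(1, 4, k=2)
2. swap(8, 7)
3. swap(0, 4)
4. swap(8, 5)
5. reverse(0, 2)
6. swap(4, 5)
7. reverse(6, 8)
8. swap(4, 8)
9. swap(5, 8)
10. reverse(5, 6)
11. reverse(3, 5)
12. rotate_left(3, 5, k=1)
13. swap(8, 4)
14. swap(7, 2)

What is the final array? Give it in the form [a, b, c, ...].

Answer: [E, G, H, C, I, B, F, A, D]

Derivation:
After 1 (rotate_left(1, 4, k=2)): [I, G, E, D, A, B, C, F, H]
After 2 (swap(8, 7)): [I, G, E, D, A, B, C, H, F]
After 3 (swap(0, 4)): [A, G, E, D, I, B, C, H, F]
After 4 (swap(8, 5)): [A, G, E, D, I, F, C, H, B]
After 5 (reverse(0, 2)): [E, G, A, D, I, F, C, H, B]
After 6 (swap(4, 5)): [E, G, A, D, F, I, C, H, B]
After 7 (reverse(6, 8)): [E, G, A, D, F, I, B, H, C]
After 8 (swap(4, 8)): [E, G, A, D, C, I, B, H, F]
After 9 (swap(5, 8)): [E, G, A, D, C, F, B, H, I]
After 10 (reverse(5, 6)): [E, G, A, D, C, B, F, H, I]
After 11 (reverse(3, 5)): [E, G, A, B, C, D, F, H, I]
After 12 (rotate_left(3, 5, k=1)): [E, G, A, C, D, B, F, H, I]
After 13 (swap(8, 4)): [E, G, A, C, I, B, F, H, D]
After 14 (swap(7, 2)): [E, G, H, C, I, B, F, A, D]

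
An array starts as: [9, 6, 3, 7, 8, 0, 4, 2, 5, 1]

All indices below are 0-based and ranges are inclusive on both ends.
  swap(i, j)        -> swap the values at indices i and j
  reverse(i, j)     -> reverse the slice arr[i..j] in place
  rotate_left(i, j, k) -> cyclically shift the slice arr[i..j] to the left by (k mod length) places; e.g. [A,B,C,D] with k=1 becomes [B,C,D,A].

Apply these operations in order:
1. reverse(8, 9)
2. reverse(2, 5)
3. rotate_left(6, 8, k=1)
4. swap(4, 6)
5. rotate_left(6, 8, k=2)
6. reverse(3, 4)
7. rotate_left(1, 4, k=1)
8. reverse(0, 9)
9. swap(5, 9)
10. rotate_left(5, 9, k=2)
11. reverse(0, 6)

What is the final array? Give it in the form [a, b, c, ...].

Answer: [0, 2, 3, 4, 7, 1, 5, 6, 9, 8]

Derivation:
After 1 (reverse(8, 9)): [9, 6, 3, 7, 8, 0, 4, 2, 1, 5]
After 2 (reverse(2, 5)): [9, 6, 0, 8, 7, 3, 4, 2, 1, 5]
After 3 (rotate_left(6, 8, k=1)): [9, 6, 0, 8, 7, 3, 2, 1, 4, 5]
After 4 (swap(4, 6)): [9, 6, 0, 8, 2, 3, 7, 1, 4, 5]
After 5 (rotate_left(6, 8, k=2)): [9, 6, 0, 8, 2, 3, 4, 7, 1, 5]
After 6 (reverse(3, 4)): [9, 6, 0, 2, 8, 3, 4, 7, 1, 5]
After 7 (rotate_left(1, 4, k=1)): [9, 0, 2, 8, 6, 3, 4, 7, 1, 5]
After 8 (reverse(0, 9)): [5, 1, 7, 4, 3, 6, 8, 2, 0, 9]
After 9 (swap(5, 9)): [5, 1, 7, 4, 3, 9, 8, 2, 0, 6]
After 10 (rotate_left(5, 9, k=2)): [5, 1, 7, 4, 3, 2, 0, 6, 9, 8]
After 11 (reverse(0, 6)): [0, 2, 3, 4, 7, 1, 5, 6, 9, 8]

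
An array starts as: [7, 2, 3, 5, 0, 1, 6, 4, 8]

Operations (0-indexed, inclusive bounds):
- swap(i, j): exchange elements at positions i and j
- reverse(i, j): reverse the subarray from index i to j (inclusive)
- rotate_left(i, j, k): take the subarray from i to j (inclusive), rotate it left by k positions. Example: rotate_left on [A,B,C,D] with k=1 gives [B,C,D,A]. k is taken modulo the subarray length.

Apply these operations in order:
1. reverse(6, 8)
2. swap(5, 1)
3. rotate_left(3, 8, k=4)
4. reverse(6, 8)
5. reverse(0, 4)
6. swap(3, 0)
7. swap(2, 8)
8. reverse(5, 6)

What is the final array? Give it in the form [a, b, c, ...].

After 1 (reverse(6, 8)): [7, 2, 3, 5, 0, 1, 8, 4, 6]
After 2 (swap(5, 1)): [7, 1, 3, 5, 0, 2, 8, 4, 6]
After 3 (rotate_left(3, 8, k=4)): [7, 1, 3, 4, 6, 5, 0, 2, 8]
After 4 (reverse(6, 8)): [7, 1, 3, 4, 6, 5, 8, 2, 0]
After 5 (reverse(0, 4)): [6, 4, 3, 1, 7, 5, 8, 2, 0]
After 6 (swap(3, 0)): [1, 4, 3, 6, 7, 5, 8, 2, 0]
After 7 (swap(2, 8)): [1, 4, 0, 6, 7, 5, 8, 2, 3]
After 8 (reverse(5, 6)): [1, 4, 0, 6, 7, 8, 5, 2, 3]

Answer: [1, 4, 0, 6, 7, 8, 5, 2, 3]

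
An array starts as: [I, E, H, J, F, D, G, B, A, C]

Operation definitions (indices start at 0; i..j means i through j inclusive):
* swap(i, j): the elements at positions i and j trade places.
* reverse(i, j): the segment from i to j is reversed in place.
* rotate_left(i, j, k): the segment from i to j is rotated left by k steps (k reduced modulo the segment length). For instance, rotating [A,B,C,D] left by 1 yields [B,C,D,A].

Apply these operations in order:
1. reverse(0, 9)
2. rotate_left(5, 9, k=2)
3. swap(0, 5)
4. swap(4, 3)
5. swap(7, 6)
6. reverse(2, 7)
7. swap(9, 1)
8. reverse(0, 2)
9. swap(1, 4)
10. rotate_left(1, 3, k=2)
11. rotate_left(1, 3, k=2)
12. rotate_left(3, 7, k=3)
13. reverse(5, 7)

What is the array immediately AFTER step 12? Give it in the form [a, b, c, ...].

After 1 (reverse(0, 9)): [C, A, B, G, D, F, J, H, E, I]
After 2 (rotate_left(5, 9, k=2)): [C, A, B, G, D, H, E, I, F, J]
After 3 (swap(0, 5)): [H, A, B, G, D, C, E, I, F, J]
After 4 (swap(4, 3)): [H, A, B, D, G, C, E, I, F, J]
After 5 (swap(7, 6)): [H, A, B, D, G, C, I, E, F, J]
After 6 (reverse(2, 7)): [H, A, E, I, C, G, D, B, F, J]
After 7 (swap(9, 1)): [H, J, E, I, C, G, D, B, F, A]
After 8 (reverse(0, 2)): [E, J, H, I, C, G, D, B, F, A]
After 9 (swap(1, 4)): [E, C, H, I, J, G, D, B, F, A]
After 10 (rotate_left(1, 3, k=2)): [E, I, C, H, J, G, D, B, F, A]
After 11 (rotate_left(1, 3, k=2)): [E, H, I, C, J, G, D, B, F, A]
After 12 (rotate_left(3, 7, k=3)): [E, H, I, D, B, C, J, G, F, A]

Answer: [E, H, I, D, B, C, J, G, F, A]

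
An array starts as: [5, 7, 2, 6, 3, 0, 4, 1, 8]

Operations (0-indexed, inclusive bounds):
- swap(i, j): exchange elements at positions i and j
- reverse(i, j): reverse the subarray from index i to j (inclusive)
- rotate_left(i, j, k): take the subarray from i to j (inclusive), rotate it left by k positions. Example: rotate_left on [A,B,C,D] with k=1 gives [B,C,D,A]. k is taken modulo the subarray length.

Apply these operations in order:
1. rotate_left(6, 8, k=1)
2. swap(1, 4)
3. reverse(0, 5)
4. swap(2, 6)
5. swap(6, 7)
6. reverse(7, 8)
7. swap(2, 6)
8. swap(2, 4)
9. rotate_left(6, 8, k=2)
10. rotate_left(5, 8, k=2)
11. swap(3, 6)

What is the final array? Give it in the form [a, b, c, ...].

Answer: [0, 7, 3, 4, 8, 1, 2, 5, 6]

Derivation:
After 1 (rotate_left(6, 8, k=1)): [5, 7, 2, 6, 3, 0, 1, 8, 4]
After 2 (swap(1, 4)): [5, 3, 2, 6, 7, 0, 1, 8, 4]
After 3 (reverse(0, 5)): [0, 7, 6, 2, 3, 5, 1, 8, 4]
After 4 (swap(2, 6)): [0, 7, 1, 2, 3, 5, 6, 8, 4]
After 5 (swap(6, 7)): [0, 7, 1, 2, 3, 5, 8, 6, 4]
After 6 (reverse(7, 8)): [0, 7, 1, 2, 3, 5, 8, 4, 6]
After 7 (swap(2, 6)): [0, 7, 8, 2, 3, 5, 1, 4, 6]
After 8 (swap(2, 4)): [0, 7, 3, 2, 8, 5, 1, 4, 6]
After 9 (rotate_left(6, 8, k=2)): [0, 7, 3, 2, 8, 5, 6, 1, 4]
After 10 (rotate_left(5, 8, k=2)): [0, 7, 3, 2, 8, 1, 4, 5, 6]
After 11 (swap(3, 6)): [0, 7, 3, 4, 8, 1, 2, 5, 6]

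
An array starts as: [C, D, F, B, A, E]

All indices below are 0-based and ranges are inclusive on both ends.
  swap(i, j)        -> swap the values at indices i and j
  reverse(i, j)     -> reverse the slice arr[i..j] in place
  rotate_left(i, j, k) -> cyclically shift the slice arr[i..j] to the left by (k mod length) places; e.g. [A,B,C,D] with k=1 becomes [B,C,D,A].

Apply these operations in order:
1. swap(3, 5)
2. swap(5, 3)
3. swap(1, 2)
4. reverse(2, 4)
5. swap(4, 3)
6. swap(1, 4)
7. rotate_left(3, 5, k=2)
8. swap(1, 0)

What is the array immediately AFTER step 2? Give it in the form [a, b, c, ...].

After 1 (swap(3, 5)): [C, D, F, E, A, B]
After 2 (swap(5, 3)): [C, D, F, B, A, E]

Answer: [C, D, F, B, A, E]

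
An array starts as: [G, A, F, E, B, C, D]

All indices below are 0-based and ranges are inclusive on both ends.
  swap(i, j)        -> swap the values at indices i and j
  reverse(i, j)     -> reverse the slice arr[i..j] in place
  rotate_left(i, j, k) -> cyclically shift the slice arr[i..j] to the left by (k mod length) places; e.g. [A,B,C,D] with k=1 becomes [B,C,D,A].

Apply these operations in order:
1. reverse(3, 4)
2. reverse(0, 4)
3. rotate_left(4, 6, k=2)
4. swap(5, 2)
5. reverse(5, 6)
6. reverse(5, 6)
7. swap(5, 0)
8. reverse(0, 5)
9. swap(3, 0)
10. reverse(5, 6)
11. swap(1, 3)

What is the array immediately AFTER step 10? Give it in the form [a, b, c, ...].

Answer: [G, D, A, E, B, C, F]

Derivation:
After 1 (reverse(3, 4)): [G, A, F, B, E, C, D]
After 2 (reverse(0, 4)): [E, B, F, A, G, C, D]
After 3 (rotate_left(4, 6, k=2)): [E, B, F, A, D, G, C]
After 4 (swap(5, 2)): [E, B, G, A, D, F, C]
After 5 (reverse(5, 6)): [E, B, G, A, D, C, F]
After 6 (reverse(5, 6)): [E, B, G, A, D, F, C]
After 7 (swap(5, 0)): [F, B, G, A, D, E, C]
After 8 (reverse(0, 5)): [E, D, A, G, B, F, C]
After 9 (swap(3, 0)): [G, D, A, E, B, F, C]
After 10 (reverse(5, 6)): [G, D, A, E, B, C, F]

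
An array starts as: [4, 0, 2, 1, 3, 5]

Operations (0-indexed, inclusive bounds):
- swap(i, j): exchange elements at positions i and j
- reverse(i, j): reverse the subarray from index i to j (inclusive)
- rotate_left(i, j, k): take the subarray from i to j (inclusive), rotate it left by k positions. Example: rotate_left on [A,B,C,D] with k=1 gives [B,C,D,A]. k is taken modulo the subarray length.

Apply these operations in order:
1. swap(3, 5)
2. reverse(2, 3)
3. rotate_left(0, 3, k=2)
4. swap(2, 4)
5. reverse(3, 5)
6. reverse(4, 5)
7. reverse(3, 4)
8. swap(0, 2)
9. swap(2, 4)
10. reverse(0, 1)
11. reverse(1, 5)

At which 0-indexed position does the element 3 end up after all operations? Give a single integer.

After 1 (swap(3, 5)): [4, 0, 2, 5, 3, 1]
After 2 (reverse(2, 3)): [4, 0, 5, 2, 3, 1]
After 3 (rotate_left(0, 3, k=2)): [5, 2, 4, 0, 3, 1]
After 4 (swap(2, 4)): [5, 2, 3, 0, 4, 1]
After 5 (reverse(3, 5)): [5, 2, 3, 1, 4, 0]
After 6 (reverse(4, 5)): [5, 2, 3, 1, 0, 4]
After 7 (reverse(3, 4)): [5, 2, 3, 0, 1, 4]
After 8 (swap(0, 2)): [3, 2, 5, 0, 1, 4]
After 9 (swap(2, 4)): [3, 2, 1, 0, 5, 4]
After 10 (reverse(0, 1)): [2, 3, 1, 0, 5, 4]
After 11 (reverse(1, 5)): [2, 4, 5, 0, 1, 3]

Answer: 5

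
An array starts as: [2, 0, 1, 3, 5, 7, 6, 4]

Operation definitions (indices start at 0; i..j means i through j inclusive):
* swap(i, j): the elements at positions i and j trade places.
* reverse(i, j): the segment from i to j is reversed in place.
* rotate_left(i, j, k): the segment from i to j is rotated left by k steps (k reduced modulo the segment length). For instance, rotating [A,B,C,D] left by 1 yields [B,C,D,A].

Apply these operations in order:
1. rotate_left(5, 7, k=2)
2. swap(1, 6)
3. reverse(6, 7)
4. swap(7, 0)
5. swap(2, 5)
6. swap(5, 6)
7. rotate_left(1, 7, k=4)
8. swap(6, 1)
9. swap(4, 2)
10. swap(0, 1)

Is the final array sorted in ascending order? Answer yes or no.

After 1 (rotate_left(5, 7, k=2)): [2, 0, 1, 3, 5, 4, 7, 6]
After 2 (swap(1, 6)): [2, 7, 1, 3, 5, 4, 0, 6]
After 3 (reverse(6, 7)): [2, 7, 1, 3, 5, 4, 6, 0]
After 4 (swap(7, 0)): [0, 7, 1, 3, 5, 4, 6, 2]
After 5 (swap(2, 5)): [0, 7, 4, 3, 5, 1, 6, 2]
After 6 (swap(5, 6)): [0, 7, 4, 3, 5, 6, 1, 2]
After 7 (rotate_left(1, 7, k=4)): [0, 6, 1, 2, 7, 4, 3, 5]
After 8 (swap(6, 1)): [0, 3, 1, 2, 7, 4, 6, 5]
After 9 (swap(4, 2)): [0, 3, 7, 2, 1, 4, 6, 5]
After 10 (swap(0, 1)): [3, 0, 7, 2, 1, 4, 6, 5]

Answer: no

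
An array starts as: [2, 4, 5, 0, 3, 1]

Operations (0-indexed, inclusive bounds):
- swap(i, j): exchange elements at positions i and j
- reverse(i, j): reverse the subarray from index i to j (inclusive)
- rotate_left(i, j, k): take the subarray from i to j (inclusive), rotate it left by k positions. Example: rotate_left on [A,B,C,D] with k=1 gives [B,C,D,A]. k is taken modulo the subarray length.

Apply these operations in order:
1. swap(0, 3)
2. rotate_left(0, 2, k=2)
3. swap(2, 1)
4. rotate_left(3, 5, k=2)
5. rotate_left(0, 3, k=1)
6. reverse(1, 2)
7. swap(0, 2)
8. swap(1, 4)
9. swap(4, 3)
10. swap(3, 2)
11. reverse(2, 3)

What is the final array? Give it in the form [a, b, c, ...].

After 1 (swap(0, 3)): [0, 4, 5, 2, 3, 1]
After 2 (rotate_left(0, 2, k=2)): [5, 0, 4, 2, 3, 1]
After 3 (swap(2, 1)): [5, 4, 0, 2, 3, 1]
After 4 (rotate_left(3, 5, k=2)): [5, 4, 0, 1, 2, 3]
After 5 (rotate_left(0, 3, k=1)): [4, 0, 1, 5, 2, 3]
After 6 (reverse(1, 2)): [4, 1, 0, 5, 2, 3]
After 7 (swap(0, 2)): [0, 1, 4, 5, 2, 3]
After 8 (swap(1, 4)): [0, 2, 4, 5, 1, 3]
After 9 (swap(4, 3)): [0, 2, 4, 1, 5, 3]
After 10 (swap(3, 2)): [0, 2, 1, 4, 5, 3]
After 11 (reverse(2, 3)): [0, 2, 4, 1, 5, 3]

Answer: [0, 2, 4, 1, 5, 3]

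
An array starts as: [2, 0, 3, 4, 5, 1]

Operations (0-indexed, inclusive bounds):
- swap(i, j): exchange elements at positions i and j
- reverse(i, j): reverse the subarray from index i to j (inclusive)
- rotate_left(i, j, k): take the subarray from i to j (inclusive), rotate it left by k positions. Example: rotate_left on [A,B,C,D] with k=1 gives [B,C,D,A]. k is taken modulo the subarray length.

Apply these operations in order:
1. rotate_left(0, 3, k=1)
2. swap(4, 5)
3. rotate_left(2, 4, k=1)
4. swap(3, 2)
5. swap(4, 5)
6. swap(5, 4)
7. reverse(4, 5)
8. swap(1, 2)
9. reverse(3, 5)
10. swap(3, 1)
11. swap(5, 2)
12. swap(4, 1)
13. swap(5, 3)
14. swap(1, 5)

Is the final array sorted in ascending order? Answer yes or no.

Answer: yes

Derivation:
After 1 (rotate_left(0, 3, k=1)): [0, 3, 4, 2, 5, 1]
After 2 (swap(4, 5)): [0, 3, 4, 2, 1, 5]
After 3 (rotate_left(2, 4, k=1)): [0, 3, 2, 1, 4, 5]
After 4 (swap(3, 2)): [0, 3, 1, 2, 4, 5]
After 5 (swap(4, 5)): [0, 3, 1, 2, 5, 4]
After 6 (swap(5, 4)): [0, 3, 1, 2, 4, 5]
After 7 (reverse(4, 5)): [0, 3, 1, 2, 5, 4]
After 8 (swap(1, 2)): [0, 1, 3, 2, 5, 4]
After 9 (reverse(3, 5)): [0, 1, 3, 4, 5, 2]
After 10 (swap(3, 1)): [0, 4, 3, 1, 5, 2]
After 11 (swap(5, 2)): [0, 4, 2, 1, 5, 3]
After 12 (swap(4, 1)): [0, 5, 2, 1, 4, 3]
After 13 (swap(5, 3)): [0, 5, 2, 3, 4, 1]
After 14 (swap(1, 5)): [0, 1, 2, 3, 4, 5]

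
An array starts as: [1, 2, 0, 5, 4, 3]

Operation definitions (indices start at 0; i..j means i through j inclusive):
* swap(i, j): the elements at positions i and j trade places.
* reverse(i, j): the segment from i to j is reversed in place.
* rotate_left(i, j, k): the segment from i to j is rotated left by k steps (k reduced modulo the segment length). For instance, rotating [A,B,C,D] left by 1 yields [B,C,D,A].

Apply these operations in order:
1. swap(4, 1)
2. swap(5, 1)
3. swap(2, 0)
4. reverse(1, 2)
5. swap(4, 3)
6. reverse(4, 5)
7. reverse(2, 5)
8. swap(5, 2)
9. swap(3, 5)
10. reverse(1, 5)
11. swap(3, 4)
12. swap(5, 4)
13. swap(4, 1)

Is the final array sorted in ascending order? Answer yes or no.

After 1 (swap(4, 1)): [1, 4, 0, 5, 2, 3]
After 2 (swap(5, 1)): [1, 3, 0, 5, 2, 4]
After 3 (swap(2, 0)): [0, 3, 1, 5, 2, 4]
After 4 (reverse(1, 2)): [0, 1, 3, 5, 2, 4]
After 5 (swap(4, 3)): [0, 1, 3, 2, 5, 4]
After 6 (reverse(4, 5)): [0, 1, 3, 2, 4, 5]
After 7 (reverse(2, 5)): [0, 1, 5, 4, 2, 3]
After 8 (swap(5, 2)): [0, 1, 3, 4, 2, 5]
After 9 (swap(3, 5)): [0, 1, 3, 5, 2, 4]
After 10 (reverse(1, 5)): [0, 4, 2, 5, 3, 1]
After 11 (swap(3, 4)): [0, 4, 2, 3, 5, 1]
After 12 (swap(5, 4)): [0, 4, 2, 3, 1, 5]
After 13 (swap(4, 1)): [0, 1, 2, 3, 4, 5]

Answer: yes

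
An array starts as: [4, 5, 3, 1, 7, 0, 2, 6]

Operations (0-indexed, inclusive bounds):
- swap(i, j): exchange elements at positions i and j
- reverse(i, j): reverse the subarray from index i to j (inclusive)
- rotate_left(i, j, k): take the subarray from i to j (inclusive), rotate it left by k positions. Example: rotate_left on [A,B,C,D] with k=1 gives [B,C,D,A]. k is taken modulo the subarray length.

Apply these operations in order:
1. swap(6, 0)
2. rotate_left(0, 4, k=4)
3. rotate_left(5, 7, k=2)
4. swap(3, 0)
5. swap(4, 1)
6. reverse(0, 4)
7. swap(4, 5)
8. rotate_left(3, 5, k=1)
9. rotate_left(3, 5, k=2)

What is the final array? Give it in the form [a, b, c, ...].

After 1 (swap(6, 0)): [2, 5, 3, 1, 7, 0, 4, 6]
After 2 (rotate_left(0, 4, k=4)): [7, 2, 5, 3, 1, 0, 4, 6]
After 3 (rotate_left(5, 7, k=2)): [7, 2, 5, 3, 1, 6, 0, 4]
After 4 (swap(3, 0)): [3, 2, 5, 7, 1, 6, 0, 4]
After 5 (swap(4, 1)): [3, 1, 5, 7, 2, 6, 0, 4]
After 6 (reverse(0, 4)): [2, 7, 5, 1, 3, 6, 0, 4]
After 7 (swap(4, 5)): [2, 7, 5, 1, 6, 3, 0, 4]
After 8 (rotate_left(3, 5, k=1)): [2, 7, 5, 6, 3, 1, 0, 4]
After 9 (rotate_left(3, 5, k=2)): [2, 7, 5, 1, 6, 3, 0, 4]

Answer: [2, 7, 5, 1, 6, 3, 0, 4]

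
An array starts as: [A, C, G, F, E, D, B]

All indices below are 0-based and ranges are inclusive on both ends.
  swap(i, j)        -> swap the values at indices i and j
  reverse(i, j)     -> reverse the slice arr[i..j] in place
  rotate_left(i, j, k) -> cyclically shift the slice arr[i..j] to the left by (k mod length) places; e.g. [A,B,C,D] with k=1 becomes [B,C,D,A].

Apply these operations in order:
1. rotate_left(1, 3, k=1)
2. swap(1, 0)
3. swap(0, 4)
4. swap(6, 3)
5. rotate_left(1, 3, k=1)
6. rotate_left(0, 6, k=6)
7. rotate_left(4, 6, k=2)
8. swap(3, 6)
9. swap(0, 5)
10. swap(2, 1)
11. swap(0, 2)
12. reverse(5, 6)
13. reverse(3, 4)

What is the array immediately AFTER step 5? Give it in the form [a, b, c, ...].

After 1 (rotate_left(1, 3, k=1)): [A, G, F, C, E, D, B]
After 2 (swap(1, 0)): [G, A, F, C, E, D, B]
After 3 (swap(0, 4)): [E, A, F, C, G, D, B]
After 4 (swap(6, 3)): [E, A, F, B, G, D, C]
After 5 (rotate_left(1, 3, k=1)): [E, F, B, A, G, D, C]

Answer: [E, F, B, A, G, D, C]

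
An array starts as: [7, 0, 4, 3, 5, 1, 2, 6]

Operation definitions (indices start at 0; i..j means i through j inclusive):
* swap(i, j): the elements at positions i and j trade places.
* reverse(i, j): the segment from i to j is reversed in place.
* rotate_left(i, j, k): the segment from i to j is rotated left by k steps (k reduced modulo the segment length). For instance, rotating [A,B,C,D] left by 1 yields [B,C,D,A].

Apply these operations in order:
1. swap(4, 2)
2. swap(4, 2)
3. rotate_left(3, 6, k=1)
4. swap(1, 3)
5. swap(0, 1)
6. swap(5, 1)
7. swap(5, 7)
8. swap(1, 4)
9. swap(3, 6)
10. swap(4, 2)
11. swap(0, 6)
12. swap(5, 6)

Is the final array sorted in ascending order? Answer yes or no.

After 1 (swap(4, 2)): [7, 0, 5, 3, 4, 1, 2, 6]
After 2 (swap(4, 2)): [7, 0, 4, 3, 5, 1, 2, 6]
After 3 (rotate_left(3, 6, k=1)): [7, 0, 4, 5, 1, 2, 3, 6]
After 4 (swap(1, 3)): [7, 5, 4, 0, 1, 2, 3, 6]
After 5 (swap(0, 1)): [5, 7, 4, 0, 1, 2, 3, 6]
After 6 (swap(5, 1)): [5, 2, 4, 0, 1, 7, 3, 6]
After 7 (swap(5, 7)): [5, 2, 4, 0, 1, 6, 3, 7]
After 8 (swap(1, 4)): [5, 1, 4, 0, 2, 6, 3, 7]
After 9 (swap(3, 6)): [5, 1, 4, 3, 2, 6, 0, 7]
After 10 (swap(4, 2)): [5, 1, 2, 3, 4, 6, 0, 7]
After 11 (swap(0, 6)): [0, 1, 2, 3, 4, 6, 5, 7]
After 12 (swap(5, 6)): [0, 1, 2, 3, 4, 5, 6, 7]

Answer: yes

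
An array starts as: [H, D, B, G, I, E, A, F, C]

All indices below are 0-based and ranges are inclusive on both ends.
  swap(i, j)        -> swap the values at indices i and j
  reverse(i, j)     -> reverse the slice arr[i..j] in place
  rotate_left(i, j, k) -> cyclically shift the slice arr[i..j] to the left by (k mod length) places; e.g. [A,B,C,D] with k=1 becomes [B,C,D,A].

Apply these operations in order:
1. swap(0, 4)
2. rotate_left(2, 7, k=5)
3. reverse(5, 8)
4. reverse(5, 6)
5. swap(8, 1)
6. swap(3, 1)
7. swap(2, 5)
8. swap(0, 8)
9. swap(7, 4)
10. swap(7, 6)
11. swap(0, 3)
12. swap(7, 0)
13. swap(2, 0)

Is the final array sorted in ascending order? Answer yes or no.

After 1 (swap(0, 4)): [I, D, B, G, H, E, A, F, C]
After 2 (rotate_left(2, 7, k=5)): [I, D, F, B, G, H, E, A, C]
After 3 (reverse(5, 8)): [I, D, F, B, G, C, A, E, H]
After 4 (reverse(5, 6)): [I, D, F, B, G, A, C, E, H]
After 5 (swap(8, 1)): [I, H, F, B, G, A, C, E, D]
After 6 (swap(3, 1)): [I, B, F, H, G, A, C, E, D]
After 7 (swap(2, 5)): [I, B, A, H, G, F, C, E, D]
After 8 (swap(0, 8)): [D, B, A, H, G, F, C, E, I]
After 9 (swap(7, 4)): [D, B, A, H, E, F, C, G, I]
After 10 (swap(7, 6)): [D, B, A, H, E, F, G, C, I]
After 11 (swap(0, 3)): [H, B, A, D, E, F, G, C, I]
After 12 (swap(7, 0)): [C, B, A, D, E, F, G, H, I]
After 13 (swap(2, 0)): [A, B, C, D, E, F, G, H, I]

Answer: yes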